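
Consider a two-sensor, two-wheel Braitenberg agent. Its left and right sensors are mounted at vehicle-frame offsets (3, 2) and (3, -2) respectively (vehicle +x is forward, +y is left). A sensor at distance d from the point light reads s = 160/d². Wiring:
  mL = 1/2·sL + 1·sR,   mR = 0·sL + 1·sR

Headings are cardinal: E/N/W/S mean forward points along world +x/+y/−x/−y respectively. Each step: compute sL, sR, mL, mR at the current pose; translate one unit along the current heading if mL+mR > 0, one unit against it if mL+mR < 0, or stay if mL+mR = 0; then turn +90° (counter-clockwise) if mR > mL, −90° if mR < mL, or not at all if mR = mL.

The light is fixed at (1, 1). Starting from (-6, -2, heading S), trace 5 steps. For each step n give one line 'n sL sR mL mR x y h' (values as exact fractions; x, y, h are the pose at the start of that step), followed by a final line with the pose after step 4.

n=0: pose=(-6,-2,S); sL=160/61, sR=160/117; mL=19120/7137, mR=160/117; mL+mR=28880/7137 → advance +1; mR−mL=-80/61 → turn -1·90°
n=1: pose=(-6,-3,W); sL=20/17, sR=20/13; mL=470/221, mR=20/13; mL+mR=810/221 → advance +1; mR−mL=-10/17 → turn -1·90°
n=2: pose=(-7,-3,N); sL=160/101, sR=160/37; mL=19120/3737, mR=160/37; mL+mR=35280/3737 → advance +1; mR−mL=-80/101 → turn -1·90°
n=3: pose=(-7,-2,E); sL=80/13, sR=16/5; mL=408/65, mR=16/5; mL+mR=616/65 → advance +1; mR−mL=-40/13 → turn -1·90°
n=4: pose=(-6,-2,S); sL=160/61, sR=160/117; mL=19120/7137, mR=160/117; mL+mR=28880/7137 → advance +1; mR−mL=-80/61 → turn -1·90°

0 160/61 160/117 19120/7137 160/117 -6 -2 S
1 20/17 20/13 470/221 20/13 -6 -3 W
2 160/101 160/37 19120/3737 160/37 -7 -3 N
3 80/13 16/5 408/65 16/5 -7 -2 E
4 160/61 160/117 19120/7137 160/117 -6 -2 S
final -6 -3 W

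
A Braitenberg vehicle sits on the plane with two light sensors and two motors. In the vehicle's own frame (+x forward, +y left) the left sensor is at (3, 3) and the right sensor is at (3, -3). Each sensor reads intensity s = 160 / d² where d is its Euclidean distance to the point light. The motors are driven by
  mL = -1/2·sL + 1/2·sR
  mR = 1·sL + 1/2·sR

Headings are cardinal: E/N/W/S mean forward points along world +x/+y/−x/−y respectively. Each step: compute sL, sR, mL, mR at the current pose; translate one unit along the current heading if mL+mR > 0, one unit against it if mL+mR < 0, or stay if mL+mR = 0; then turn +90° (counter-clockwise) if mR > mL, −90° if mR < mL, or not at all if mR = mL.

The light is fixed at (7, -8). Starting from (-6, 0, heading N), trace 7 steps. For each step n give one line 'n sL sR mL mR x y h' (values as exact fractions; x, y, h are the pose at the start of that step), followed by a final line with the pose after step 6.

n=0: pose=(-6,0,N); sL=160/377, sR=160/221; mL=960/6409, mR=5040/6409; mL+mR=6000/6409 → advance +1; mR−mL=240/377 → turn +1·90°
n=1: pose=(-6,1,W); sL=40/73, sR=2/5; mL=-27/365, mR=273/365; mL+mR=246/365 → advance +1; mR−mL=60/73 → turn +1·90°
n=2: pose=(-7,1,S); sL=160/157, sR=32/65; mL=-2688/10205, mR=12912/10205; mL+mR=10224/10205 → advance +1; mR−mL=240/157 → turn +1·90°
n=3: pose=(-7,0,E); sL=80/121, sR=80/73; mL=1920/8833, mR=10680/8833; mL+mR=12600/8833 → advance +1; mR−mL=120/121 → turn +1·90°
n=4: pose=(-6,0,N); sL=160/377, sR=160/221; mL=960/6409, mR=5040/6409; mL+mR=6000/6409 → advance +1; mR−mL=240/377 → turn +1·90°
n=5: pose=(-6,1,W); sL=40/73, sR=2/5; mL=-27/365, mR=273/365; mL+mR=246/365 → advance +1; mR−mL=60/73 → turn +1·90°
n=6: pose=(-7,1,S); sL=160/157, sR=32/65; mL=-2688/10205, mR=12912/10205; mL+mR=10224/10205 → advance +1; mR−mL=240/157 → turn +1·90°

0 160/377 160/221 960/6409 5040/6409 -6 0 N
1 40/73 2/5 -27/365 273/365 -6 1 W
2 160/157 32/65 -2688/10205 12912/10205 -7 1 S
3 80/121 80/73 1920/8833 10680/8833 -7 0 E
4 160/377 160/221 960/6409 5040/6409 -6 0 N
5 40/73 2/5 -27/365 273/365 -6 1 W
6 160/157 32/65 -2688/10205 12912/10205 -7 1 S
final -7 0 E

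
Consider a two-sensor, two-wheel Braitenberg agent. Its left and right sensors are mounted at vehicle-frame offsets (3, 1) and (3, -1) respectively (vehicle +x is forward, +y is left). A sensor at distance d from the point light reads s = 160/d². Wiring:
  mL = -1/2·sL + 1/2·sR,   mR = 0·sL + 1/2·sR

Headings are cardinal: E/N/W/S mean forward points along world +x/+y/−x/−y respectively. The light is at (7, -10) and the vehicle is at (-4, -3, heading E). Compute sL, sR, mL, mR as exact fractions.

left sensor world pos  = (-1, -2); dL² = 128
right sensor world pos = (-1, -4); dR² = 100
sL = 160/128 = 5/4
sR = 160/100 = 8/5
mL = -1/2·sL + 1/2·sR = 7/40
mR = 0·sL + 1/2·sR = 4/5

5/4 8/5 7/40 4/5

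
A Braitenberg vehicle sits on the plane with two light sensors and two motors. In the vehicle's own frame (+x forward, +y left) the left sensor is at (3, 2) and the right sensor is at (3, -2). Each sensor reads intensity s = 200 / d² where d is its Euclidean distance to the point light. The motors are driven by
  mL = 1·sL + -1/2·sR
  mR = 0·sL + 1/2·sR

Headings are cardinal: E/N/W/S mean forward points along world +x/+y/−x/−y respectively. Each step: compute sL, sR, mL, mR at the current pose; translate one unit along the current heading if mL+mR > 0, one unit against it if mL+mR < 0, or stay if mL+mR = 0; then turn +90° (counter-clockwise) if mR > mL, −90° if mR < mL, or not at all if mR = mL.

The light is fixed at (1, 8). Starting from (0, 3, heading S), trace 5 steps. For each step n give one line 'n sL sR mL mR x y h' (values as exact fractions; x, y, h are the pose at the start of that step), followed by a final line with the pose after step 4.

0 40/13 200/73 1620/949 100/73 0 3 S
1 5/2 25/4 -5/8 25/8 0 2 W
2 200/81 200/97 11300/7857 100/97 -1 2 S
3 100/53 4 -6/53 2 -1 1 W
4 200/101 8/5 596/505 4/5 -2 1 S
final -2 0 W

n=0: pose=(0,3,S); sL=40/13, sR=200/73; mL=1620/949, mR=100/73; mL+mR=40/13 → advance +1; mR−mL=-320/949 → turn -1·90°
n=1: pose=(0,2,W); sL=5/2, sR=25/4; mL=-5/8, mR=25/8; mL+mR=5/2 → advance +1; mR−mL=15/4 → turn +1·90°
n=2: pose=(-1,2,S); sL=200/81, sR=200/97; mL=11300/7857, mR=100/97; mL+mR=200/81 → advance +1; mR−mL=-3200/7857 → turn -1·90°
n=3: pose=(-1,1,W); sL=100/53, sR=4; mL=-6/53, mR=2; mL+mR=100/53 → advance +1; mR−mL=112/53 → turn +1·90°
n=4: pose=(-2,1,S); sL=200/101, sR=8/5; mL=596/505, mR=4/5; mL+mR=200/101 → advance +1; mR−mL=-192/505 → turn -1·90°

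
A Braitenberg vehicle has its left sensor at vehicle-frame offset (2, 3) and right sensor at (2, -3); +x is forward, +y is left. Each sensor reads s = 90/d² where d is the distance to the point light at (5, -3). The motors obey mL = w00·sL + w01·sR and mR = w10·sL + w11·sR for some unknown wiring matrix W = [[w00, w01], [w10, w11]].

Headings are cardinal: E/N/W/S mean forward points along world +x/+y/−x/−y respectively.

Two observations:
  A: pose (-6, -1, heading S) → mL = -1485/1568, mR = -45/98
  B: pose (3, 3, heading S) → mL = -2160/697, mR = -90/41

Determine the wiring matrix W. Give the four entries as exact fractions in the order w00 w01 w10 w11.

obs A: pose=(-6,-1,S) → sL=45/32, sR=45/98, mL=-1485/1568, mR=-45/98
obs B: pose=(3,3,S) → sL=90/17, sR=90/41, mL=-2160/697, mR=-90/41
sensor matrix S = [[45/32, 45/98], [90/17, 90/41]]; det S = 358425/546448
solve [mL_A; mL_B] = S·[w00; w01] and [mR_A; mR_B] = S·[w10; w11]:
  w00 = -1, w01 = 1, w10 = 0, w11 = -1

-1 1 0 -1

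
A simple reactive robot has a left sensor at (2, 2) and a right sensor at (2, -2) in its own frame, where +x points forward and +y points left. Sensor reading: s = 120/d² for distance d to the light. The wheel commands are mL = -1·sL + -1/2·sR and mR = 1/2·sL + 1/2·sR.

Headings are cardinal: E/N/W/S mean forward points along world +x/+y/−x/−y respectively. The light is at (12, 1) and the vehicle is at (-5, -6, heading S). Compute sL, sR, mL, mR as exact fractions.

left sensor world pos  = (-3, -8); dL² = 306
right sensor world pos = (-7, -8); dR² = 442
sL = 120/306 = 20/51
sR = 120/442 = 60/221
mL = -1·sL + -1/2·sR = -350/663
mR = 1/2·sL + 1/2·sR = 220/663

20/51 60/221 -350/663 220/663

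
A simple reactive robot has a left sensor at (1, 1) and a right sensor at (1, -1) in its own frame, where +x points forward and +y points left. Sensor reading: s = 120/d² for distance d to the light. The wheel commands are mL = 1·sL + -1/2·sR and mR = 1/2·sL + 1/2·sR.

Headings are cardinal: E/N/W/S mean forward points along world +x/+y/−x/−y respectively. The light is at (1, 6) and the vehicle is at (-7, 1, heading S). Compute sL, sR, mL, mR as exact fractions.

left sensor world pos  = (-6, 0); dL² = 85
right sensor world pos = (-8, 0); dR² = 117
sL = 120/85 = 24/17
sR = 120/117 = 40/39
mL = 1·sL + -1/2·sR = 596/663
mR = 1/2·sL + 1/2·sR = 808/663

24/17 40/39 596/663 808/663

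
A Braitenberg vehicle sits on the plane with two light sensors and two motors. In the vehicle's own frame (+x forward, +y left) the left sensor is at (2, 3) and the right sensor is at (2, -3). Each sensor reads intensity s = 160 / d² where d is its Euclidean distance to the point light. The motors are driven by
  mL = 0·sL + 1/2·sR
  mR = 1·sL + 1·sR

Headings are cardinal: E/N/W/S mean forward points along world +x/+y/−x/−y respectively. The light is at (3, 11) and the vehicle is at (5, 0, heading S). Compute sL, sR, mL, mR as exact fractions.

left sensor world pos  = (8, -2); dL² = 194
right sensor world pos = (2, -2); dR² = 170
sL = 160/194 = 80/97
sR = 160/170 = 16/17
mL = 0·sL + 1/2·sR = 8/17
mR = 1·sL + 1·sR = 2912/1649

80/97 16/17 8/17 2912/1649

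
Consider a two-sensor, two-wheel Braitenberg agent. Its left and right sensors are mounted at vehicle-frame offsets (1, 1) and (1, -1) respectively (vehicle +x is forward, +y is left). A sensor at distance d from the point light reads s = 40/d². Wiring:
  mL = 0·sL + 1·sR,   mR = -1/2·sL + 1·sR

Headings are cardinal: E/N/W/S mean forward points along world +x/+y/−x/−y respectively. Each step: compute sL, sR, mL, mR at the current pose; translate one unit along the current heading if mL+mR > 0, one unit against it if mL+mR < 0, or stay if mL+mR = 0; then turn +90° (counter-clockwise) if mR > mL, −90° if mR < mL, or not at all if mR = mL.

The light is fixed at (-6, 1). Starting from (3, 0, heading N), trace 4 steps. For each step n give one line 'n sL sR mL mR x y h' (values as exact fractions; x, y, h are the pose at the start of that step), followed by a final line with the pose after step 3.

0 5/8 2/5 2/5 7/80 3 0 N
1 40/101 40/101 40/101 20/101 3 1 E
2 20/61 20/41 20/41 810/2501 4 1 S
3 8/17 40/81 40/81 356/1377 4 0 W
final 3 0 N

n=0: pose=(3,0,N); sL=5/8, sR=2/5; mL=2/5, mR=7/80; mL+mR=39/80 → advance +1; mR−mL=-5/16 → turn -1·90°
n=1: pose=(3,1,E); sL=40/101, sR=40/101; mL=40/101, mR=20/101; mL+mR=60/101 → advance +1; mR−mL=-20/101 → turn -1·90°
n=2: pose=(4,1,S); sL=20/61, sR=20/41; mL=20/41, mR=810/2501; mL+mR=2030/2501 → advance +1; mR−mL=-10/61 → turn -1·90°
n=3: pose=(4,0,W); sL=8/17, sR=40/81; mL=40/81, mR=356/1377; mL+mR=1036/1377 → advance +1; mR−mL=-4/17 → turn -1·90°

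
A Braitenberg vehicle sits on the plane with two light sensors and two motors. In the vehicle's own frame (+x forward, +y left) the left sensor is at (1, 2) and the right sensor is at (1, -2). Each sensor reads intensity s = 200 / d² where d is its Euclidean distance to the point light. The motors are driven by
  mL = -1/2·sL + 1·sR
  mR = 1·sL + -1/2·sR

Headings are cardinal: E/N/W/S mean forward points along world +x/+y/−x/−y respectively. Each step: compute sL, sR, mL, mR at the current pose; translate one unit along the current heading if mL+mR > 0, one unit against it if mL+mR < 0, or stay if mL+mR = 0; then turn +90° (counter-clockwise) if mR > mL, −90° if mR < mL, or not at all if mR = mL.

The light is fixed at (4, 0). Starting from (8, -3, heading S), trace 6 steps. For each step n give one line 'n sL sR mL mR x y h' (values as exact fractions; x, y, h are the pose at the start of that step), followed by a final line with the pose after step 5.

0 50/13 10 105/13 -15/13 8 -3 S
1 40/9 200/13 1540/117 -380/117 8 -4 W
2 20 100/17 -70/17 290/17 7 -4 N
3 200/29 40 1060/29 -380/29 7 -3 W
4 50 10 -15 45 6 -3 N
5 200/17 200 3300/17 -1500/17 6 -2 W
final 5 -2 N

n=0: pose=(8,-3,S); sL=50/13, sR=10; mL=105/13, mR=-15/13; mL+mR=90/13 → advance +1; mR−mL=-120/13 → turn -1·90°
n=1: pose=(8,-4,W); sL=40/9, sR=200/13; mL=1540/117, mR=-380/117; mL+mR=1160/117 → advance +1; mR−mL=-640/39 → turn -1·90°
n=2: pose=(7,-4,N); sL=20, sR=100/17; mL=-70/17, mR=290/17; mL+mR=220/17 → advance +1; mR−mL=360/17 → turn +1·90°
n=3: pose=(7,-3,W); sL=200/29, sR=40; mL=1060/29, mR=-380/29; mL+mR=680/29 → advance +1; mR−mL=-1440/29 → turn -1·90°
n=4: pose=(6,-3,N); sL=50, sR=10; mL=-15, mR=45; mL+mR=30 → advance +1; mR−mL=60 → turn +1·90°
n=5: pose=(6,-2,W); sL=200/17, sR=200; mL=3300/17, mR=-1500/17; mL+mR=1800/17 → advance +1; mR−mL=-4800/17 → turn -1·90°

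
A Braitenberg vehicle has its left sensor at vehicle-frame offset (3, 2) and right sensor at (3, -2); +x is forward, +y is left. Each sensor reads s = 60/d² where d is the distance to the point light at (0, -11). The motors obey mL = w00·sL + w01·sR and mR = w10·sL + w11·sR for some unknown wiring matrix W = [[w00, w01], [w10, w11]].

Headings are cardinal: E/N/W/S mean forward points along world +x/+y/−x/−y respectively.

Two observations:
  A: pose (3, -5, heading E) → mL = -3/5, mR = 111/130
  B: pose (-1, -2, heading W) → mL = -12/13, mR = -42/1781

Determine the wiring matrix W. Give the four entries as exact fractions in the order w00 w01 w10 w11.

obs A: pose=(3,-5,E) → sL=3/5, sR=15/13, mL=-3/5, mR=111/130
obs B: pose=(-1,-2,W) → sL=12/13, sR=60/137, mL=-12/13, mR=-42/1781
sensor matrix S = [[3/5, 15/13], [12/13, 60/137]]; det S = -18576/23153
solve [mL_A; mL_B] = S·[w00; w01] and [mR_A; mR_B] = S·[w10; w11]:
  w00 = -1, w01 = 0, w10 = -1/2, w11 = 1

-1 0 -1/2 1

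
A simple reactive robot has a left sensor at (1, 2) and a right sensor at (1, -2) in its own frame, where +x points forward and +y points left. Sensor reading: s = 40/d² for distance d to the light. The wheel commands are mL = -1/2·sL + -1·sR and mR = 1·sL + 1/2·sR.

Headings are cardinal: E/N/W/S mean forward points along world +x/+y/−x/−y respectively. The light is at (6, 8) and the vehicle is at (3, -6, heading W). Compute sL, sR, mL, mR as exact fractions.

5/34 1/4 -11/34 37/136

left sensor world pos  = (2, -8); dL² = 272
right sensor world pos = (2, -4); dR² = 160
sL = 40/272 = 5/34
sR = 40/160 = 1/4
mL = -1/2·sL + -1·sR = -11/34
mR = 1·sL + 1/2·sR = 37/136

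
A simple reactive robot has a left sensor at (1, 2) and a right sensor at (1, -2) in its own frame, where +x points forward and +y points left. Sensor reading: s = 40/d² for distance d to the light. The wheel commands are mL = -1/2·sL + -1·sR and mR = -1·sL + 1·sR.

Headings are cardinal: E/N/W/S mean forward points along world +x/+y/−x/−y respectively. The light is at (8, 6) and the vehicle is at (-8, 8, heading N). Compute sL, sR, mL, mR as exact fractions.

40/333 8/41 -3484/13653 1024/13653

left sensor world pos  = (-10, 9); dL² = 333
right sensor world pos = (-6, 9); dR² = 205
sL = 40/333 = 40/333
sR = 40/205 = 8/41
mL = -1/2·sL + -1·sR = -3484/13653
mR = -1·sL + 1·sR = 1024/13653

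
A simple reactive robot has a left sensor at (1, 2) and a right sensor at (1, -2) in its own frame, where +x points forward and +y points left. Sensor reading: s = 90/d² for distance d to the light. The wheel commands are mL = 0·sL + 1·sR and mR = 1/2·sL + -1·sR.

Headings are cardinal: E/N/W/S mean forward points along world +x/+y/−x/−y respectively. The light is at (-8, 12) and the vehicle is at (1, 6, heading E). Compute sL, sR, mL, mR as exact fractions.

left sensor world pos  = (2, 8); dL² = 116
right sensor world pos = (2, 4); dR² = 164
sL = 90/116 = 45/58
sR = 90/164 = 45/82
mL = 0·sL + 1·sR = 45/82
mR = 1/2·sL + -1·sR = -765/4756

45/58 45/82 45/82 -765/4756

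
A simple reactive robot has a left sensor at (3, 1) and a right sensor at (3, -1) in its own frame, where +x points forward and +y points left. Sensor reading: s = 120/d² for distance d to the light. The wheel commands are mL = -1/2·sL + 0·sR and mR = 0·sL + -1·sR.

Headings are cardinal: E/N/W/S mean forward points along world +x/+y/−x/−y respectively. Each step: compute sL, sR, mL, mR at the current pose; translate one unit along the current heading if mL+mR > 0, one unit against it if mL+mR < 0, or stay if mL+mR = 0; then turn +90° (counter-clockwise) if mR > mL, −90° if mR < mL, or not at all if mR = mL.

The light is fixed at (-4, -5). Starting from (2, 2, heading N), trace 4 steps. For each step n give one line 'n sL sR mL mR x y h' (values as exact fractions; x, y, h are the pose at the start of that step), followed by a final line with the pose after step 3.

n=0: pose=(2,2,N); sL=24/25, sR=120/149; mL=-12/25, mR=-120/149; mL+mR=-4788/3725 → advance -1; mR−mL=-1212/3725 → turn -1·90°
n=1: pose=(2,1,E); sL=12/13, sR=60/53; mL=-6/13, mR=-60/53; mL+mR=-1098/689 → advance -1; mR−mL=-462/689 → turn -1·90°
n=2: pose=(1,1,S); sL=8/3, sR=24/5; mL=-4/3, mR=-24/5; mL+mR=-92/15 → advance -1; mR−mL=-52/15 → turn -1·90°
n=3: pose=(1,2,W); sL=3, sR=30/17; mL=-3/2, mR=-30/17; mL+mR=-111/34 → advance -1; mR−mL=-9/34 → turn -1·90°

0 24/25 120/149 -12/25 -120/149 2 2 N
1 12/13 60/53 -6/13 -60/53 2 1 E
2 8/3 24/5 -4/3 -24/5 1 1 S
3 3 30/17 -3/2 -30/17 1 2 W
final 2 2 N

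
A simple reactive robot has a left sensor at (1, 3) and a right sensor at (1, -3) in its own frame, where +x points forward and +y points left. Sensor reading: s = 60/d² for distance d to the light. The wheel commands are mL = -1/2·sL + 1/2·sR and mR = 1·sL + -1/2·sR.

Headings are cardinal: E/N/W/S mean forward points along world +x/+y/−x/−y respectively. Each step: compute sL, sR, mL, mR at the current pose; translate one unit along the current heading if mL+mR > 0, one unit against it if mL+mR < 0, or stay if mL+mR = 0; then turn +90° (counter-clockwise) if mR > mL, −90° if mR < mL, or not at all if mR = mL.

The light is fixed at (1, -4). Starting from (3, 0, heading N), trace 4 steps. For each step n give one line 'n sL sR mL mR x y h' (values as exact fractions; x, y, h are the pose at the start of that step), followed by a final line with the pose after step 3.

0 30/13 6/5 -36/65 111/65 3 0 N
1 12 12/13 -72/13 150/13 3 1 W
2 15/8 3 9/16 3/8 2 1 S
3 60 60/49 -1440/49 2910/49 2 0 W
final 1 0 S

n=0: pose=(3,0,N); sL=30/13, sR=6/5; mL=-36/65, mR=111/65; mL+mR=15/13 → advance +1; mR−mL=147/65 → turn +1·90°
n=1: pose=(3,1,W); sL=12, sR=12/13; mL=-72/13, mR=150/13; mL+mR=6 → advance +1; mR−mL=222/13 → turn +1·90°
n=2: pose=(2,1,S); sL=15/8, sR=3; mL=9/16, mR=3/8; mL+mR=15/16 → advance +1; mR−mL=-3/16 → turn -1·90°
n=3: pose=(2,0,W); sL=60, sR=60/49; mL=-1440/49, mR=2910/49; mL+mR=30 → advance +1; mR−mL=4350/49 → turn +1·90°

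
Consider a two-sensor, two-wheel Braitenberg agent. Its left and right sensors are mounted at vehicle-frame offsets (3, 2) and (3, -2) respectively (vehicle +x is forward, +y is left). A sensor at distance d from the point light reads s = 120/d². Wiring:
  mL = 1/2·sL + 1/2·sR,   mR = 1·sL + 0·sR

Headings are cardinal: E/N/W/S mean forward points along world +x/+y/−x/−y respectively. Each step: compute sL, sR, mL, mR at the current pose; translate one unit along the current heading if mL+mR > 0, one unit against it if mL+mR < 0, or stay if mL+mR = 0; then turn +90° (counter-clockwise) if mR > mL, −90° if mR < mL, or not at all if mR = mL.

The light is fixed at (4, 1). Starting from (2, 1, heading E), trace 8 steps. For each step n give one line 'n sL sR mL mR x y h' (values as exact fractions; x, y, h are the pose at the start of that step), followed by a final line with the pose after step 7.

0 24 24 24 24 2 1 E
1 15 15 15 15 3 1 E
2 120/13 120/13 120/13 120/13 4 1 E
3 6 6 6 6 5 1 E
4 120/29 120/29 120/29 120/29 6 1 E
5 3 3 3 3 7 1 E
6 120/53 120/53 120/53 120/53 8 1 E
7 30/17 30/17 30/17 30/17 9 1 E
final 10 1 E

n=0: pose=(2,1,E); sL=24, sR=24; mL=24, mR=24; mL+mR=48 → advance +1; mR−mL=0 → turn +0·90°
n=1: pose=(3,1,E); sL=15, sR=15; mL=15, mR=15; mL+mR=30 → advance +1; mR−mL=0 → turn +0·90°
n=2: pose=(4,1,E); sL=120/13, sR=120/13; mL=120/13, mR=120/13; mL+mR=240/13 → advance +1; mR−mL=0 → turn +0·90°
n=3: pose=(5,1,E); sL=6, sR=6; mL=6, mR=6; mL+mR=12 → advance +1; mR−mL=0 → turn +0·90°
n=4: pose=(6,1,E); sL=120/29, sR=120/29; mL=120/29, mR=120/29; mL+mR=240/29 → advance +1; mR−mL=0 → turn +0·90°
n=5: pose=(7,1,E); sL=3, sR=3; mL=3, mR=3; mL+mR=6 → advance +1; mR−mL=0 → turn +0·90°
n=6: pose=(8,1,E); sL=120/53, sR=120/53; mL=120/53, mR=120/53; mL+mR=240/53 → advance +1; mR−mL=0 → turn +0·90°
n=7: pose=(9,1,E); sL=30/17, sR=30/17; mL=30/17, mR=30/17; mL+mR=60/17 → advance +1; mR−mL=0 → turn +0·90°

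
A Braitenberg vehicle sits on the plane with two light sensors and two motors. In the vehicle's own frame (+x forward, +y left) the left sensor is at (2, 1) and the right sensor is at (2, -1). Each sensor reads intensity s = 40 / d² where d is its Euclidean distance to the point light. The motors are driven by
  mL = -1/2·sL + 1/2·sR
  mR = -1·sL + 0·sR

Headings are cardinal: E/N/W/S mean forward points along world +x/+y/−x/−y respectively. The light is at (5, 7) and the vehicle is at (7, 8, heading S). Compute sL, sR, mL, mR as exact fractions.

4 20 8 -4

left sensor world pos  = (8, 6); dL² = 10
right sensor world pos = (6, 6); dR² = 2
sL = 40/10 = 4
sR = 40/2 = 20
mL = -1/2·sL + 1/2·sR = 8
mR = -1·sL + 0·sR = -4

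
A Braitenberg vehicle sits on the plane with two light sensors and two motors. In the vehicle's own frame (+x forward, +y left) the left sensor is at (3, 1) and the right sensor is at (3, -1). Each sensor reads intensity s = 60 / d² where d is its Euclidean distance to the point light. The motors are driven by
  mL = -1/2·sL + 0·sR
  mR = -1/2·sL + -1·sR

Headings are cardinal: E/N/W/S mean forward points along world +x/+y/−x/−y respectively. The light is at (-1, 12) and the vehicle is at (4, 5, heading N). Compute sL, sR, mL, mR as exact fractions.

15/8 15/13 -15/16 -435/208

left sensor world pos  = (3, 8); dL² = 32
right sensor world pos = (5, 8); dR² = 52
sL = 60/32 = 15/8
sR = 60/52 = 15/13
mL = -1/2·sL + 0·sR = -15/16
mR = -1/2·sL + -1·sR = -435/208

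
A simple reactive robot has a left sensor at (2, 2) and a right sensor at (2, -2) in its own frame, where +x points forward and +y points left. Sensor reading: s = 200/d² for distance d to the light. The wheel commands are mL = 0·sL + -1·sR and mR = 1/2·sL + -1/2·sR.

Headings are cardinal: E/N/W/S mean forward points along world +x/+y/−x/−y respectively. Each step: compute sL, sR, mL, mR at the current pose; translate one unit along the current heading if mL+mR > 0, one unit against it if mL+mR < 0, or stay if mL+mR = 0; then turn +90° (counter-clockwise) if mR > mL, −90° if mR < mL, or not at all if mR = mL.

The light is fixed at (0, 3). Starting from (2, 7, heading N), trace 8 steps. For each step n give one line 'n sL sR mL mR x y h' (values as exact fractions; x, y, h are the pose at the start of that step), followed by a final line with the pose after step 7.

0 50/9 50/13 -50/13 100/117 2 7 N
1 200 8 -8 96 2 6 W
2 20 100 -100 -40 1 6 S
3 40/9 200/13 -200/13 -640/117 1 7 E
4 5 5 -5 0 0 7 N
5 40 200/29 -200/29 480/29 0 6 W
6 100 20 -20 40 -1 6 S
7 200/17 200 -200 -1600/17 -1 5 E
final -2 5 N

n=0: pose=(2,7,N); sL=50/9, sR=50/13; mL=-50/13, mR=100/117; mL+mR=-350/117 → advance -1; mR−mL=550/117 → turn +1·90°
n=1: pose=(2,6,W); sL=200, sR=8; mL=-8, mR=96; mL+mR=88 → advance +1; mR−mL=104 → turn +1·90°
n=2: pose=(1,6,S); sL=20, sR=100; mL=-100, mR=-40; mL+mR=-140 → advance -1; mR−mL=60 → turn +1·90°
n=3: pose=(1,7,E); sL=40/9, sR=200/13; mL=-200/13, mR=-640/117; mL+mR=-2440/117 → advance -1; mR−mL=1160/117 → turn +1·90°
n=4: pose=(0,7,N); sL=5, sR=5; mL=-5, mR=0; mL+mR=-5 → advance -1; mR−mL=5 → turn +1·90°
n=5: pose=(0,6,W); sL=40, sR=200/29; mL=-200/29, mR=480/29; mL+mR=280/29 → advance +1; mR−mL=680/29 → turn +1·90°
n=6: pose=(-1,6,S); sL=100, sR=20; mL=-20, mR=40; mL+mR=20 → advance +1; mR−mL=60 → turn +1·90°
n=7: pose=(-1,5,E); sL=200/17, sR=200; mL=-200, mR=-1600/17; mL+mR=-5000/17 → advance -1; mR−mL=1800/17 → turn +1·90°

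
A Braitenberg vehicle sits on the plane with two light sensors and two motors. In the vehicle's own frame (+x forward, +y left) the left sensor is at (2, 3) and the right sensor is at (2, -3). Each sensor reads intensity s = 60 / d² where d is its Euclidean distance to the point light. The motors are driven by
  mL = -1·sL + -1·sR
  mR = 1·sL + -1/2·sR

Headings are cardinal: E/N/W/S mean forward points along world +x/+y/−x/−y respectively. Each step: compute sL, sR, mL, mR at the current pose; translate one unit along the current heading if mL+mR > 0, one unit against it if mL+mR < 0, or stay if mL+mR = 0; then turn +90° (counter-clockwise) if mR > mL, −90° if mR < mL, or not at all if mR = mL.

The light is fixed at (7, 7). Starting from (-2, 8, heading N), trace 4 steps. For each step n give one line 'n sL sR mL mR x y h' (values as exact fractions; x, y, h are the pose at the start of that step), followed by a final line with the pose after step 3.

n=0: pose=(-2,8,N); sL=20/51, sR=4/3; mL=-88/51, mR=-14/51; mL+mR=-2 → advance -1; mR−mL=74/51 → turn +1·90°
n=1: pose=(-2,7,W); sL=6/13, sR=6/13; mL=-12/13, mR=3/13; mL+mR=-9/13 → advance -1; mR−mL=15/13 → turn +1·90°
n=2: pose=(-1,7,S); sL=60/29, sR=12/25; mL=-1848/725, mR=1326/725; mL+mR=-18/25 → advance -1; mR−mL=3174/725 → turn +1·90°
n=3: pose=(-1,8,E); sL=15/13, sR=3/2; mL=-69/26, mR=21/52; mL+mR=-9/4 → advance -1; mR−mL=159/52 → turn +1·90°

0 20/51 4/3 -88/51 -14/51 -2 8 N
1 6/13 6/13 -12/13 3/13 -2 7 W
2 60/29 12/25 -1848/725 1326/725 -1 7 S
3 15/13 3/2 -69/26 21/52 -1 8 E
final -2 8 N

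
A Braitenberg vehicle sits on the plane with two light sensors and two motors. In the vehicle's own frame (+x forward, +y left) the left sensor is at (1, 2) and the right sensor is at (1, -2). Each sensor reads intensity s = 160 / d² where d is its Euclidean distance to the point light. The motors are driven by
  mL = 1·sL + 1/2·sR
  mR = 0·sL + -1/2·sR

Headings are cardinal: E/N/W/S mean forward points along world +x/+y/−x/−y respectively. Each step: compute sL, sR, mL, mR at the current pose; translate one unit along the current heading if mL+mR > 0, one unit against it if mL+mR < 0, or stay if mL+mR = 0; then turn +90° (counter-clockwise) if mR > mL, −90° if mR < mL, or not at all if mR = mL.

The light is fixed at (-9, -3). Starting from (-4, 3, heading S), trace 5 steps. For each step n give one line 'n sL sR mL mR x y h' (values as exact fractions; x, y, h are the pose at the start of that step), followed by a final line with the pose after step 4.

n=0: pose=(-4,3,S); sL=80/37, sR=80/17; mL=2840/629, mR=-40/17; mL+mR=80/37 → advance +1; mR−mL=-4320/629 → turn -1·90°
n=1: pose=(-4,2,W); sL=32/5, sR=32/13; mL=496/65, mR=-16/13; mL+mR=32/5 → advance +1; mR−mL=-576/65 → turn -1·90°
n=2: pose=(-5,2,N); sL=4, sR=20/9; mL=46/9, mR=-10/9; mL+mR=4 → advance +1; mR−mL=-56/9 → turn -1·90°
n=3: pose=(-5,3,E); sL=160/89, sR=160/41; mL=13680/3649, mR=-80/41; mL+mR=160/89 → advance +1; mR−mL=-20800/3649 → turn -1·90°
n=4: pose=(-4,3,S); sL=80/37, sR=80/17; mL=2840/629, mR=-40/17; mL+mR=80/37 → advance +1; mR−mL=-4320/629 → turn -1·90°

0 80/37 80/17 2840/629 -40/17 -4 3 S
1 32/5 32/13 496/65 -16/13 -4 2 W
2 4 20/9 46/9 -10/9 -5 2 N
3 160/89 160/41 13680/3649 -80/41 -5 3 E
4 80/37 80/17 2840/629 -40/17 -4 3 S
final -4 2 W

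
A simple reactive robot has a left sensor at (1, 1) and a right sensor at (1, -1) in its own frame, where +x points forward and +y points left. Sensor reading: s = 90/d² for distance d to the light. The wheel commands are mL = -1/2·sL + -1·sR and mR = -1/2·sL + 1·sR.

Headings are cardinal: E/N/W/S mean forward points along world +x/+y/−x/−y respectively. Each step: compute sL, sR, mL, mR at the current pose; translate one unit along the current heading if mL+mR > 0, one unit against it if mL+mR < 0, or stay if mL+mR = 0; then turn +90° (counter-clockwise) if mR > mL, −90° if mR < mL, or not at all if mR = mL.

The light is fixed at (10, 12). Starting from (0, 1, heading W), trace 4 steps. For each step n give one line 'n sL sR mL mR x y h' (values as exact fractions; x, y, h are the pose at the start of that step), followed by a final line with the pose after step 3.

n=0: pose=(0,1,W); sL=18/53, sR=90/221; mL=-6759/11713, mR=2781/11713; mL+mR=-18/53 → advance -1; mR−mL=180/221 → turn +1·90°
n=1: pose=(1,1,S); sL=45/104, sR=45/122; mL=-7425/12688, mR=1935/12688; mL+mR=-45/104 → advance -1; mR−mL=45/61 → turn +1·90°
n=2: pose=(1,2,E); sL=18/29, sR=18/37; mL=-855/1073, mR=189/1073; mL+mR=-18/29 → advance -1; mR−mL=36/37 → turn +1·90°
n=3: pose=(0,2,N); sL=45/101, sR=5/9; mL=-1415/1818, mR=605/1818; mL+mR=-45/101 → advance -1; mR−mL=10/9 → turn +1·90°

0 18/53 90/221 -6759/11713 2781/11713 0 1 W
1 45/104 45/122 -7425/12688 1935/12688 1 1 S
2 18/29 18/37 -855/1073 189/1073 1 2 E
3 45/101 5/9 -1415/1818 605/1818 0 2 N
final 0 1 W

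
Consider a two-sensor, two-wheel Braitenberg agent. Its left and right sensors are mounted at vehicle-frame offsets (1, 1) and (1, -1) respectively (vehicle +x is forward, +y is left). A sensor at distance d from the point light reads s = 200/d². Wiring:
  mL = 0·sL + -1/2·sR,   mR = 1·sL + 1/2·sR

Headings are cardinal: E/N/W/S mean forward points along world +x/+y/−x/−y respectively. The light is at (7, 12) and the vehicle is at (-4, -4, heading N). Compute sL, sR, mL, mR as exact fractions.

left sensor world pos  = (-5, -3); dL² = 369
right sensor world pos = (-3, -3); dR² = 325
sL = 200/369 = 200/369
sR = 200/325 = 8/13
mL = 0·sL + -1/2·sR = -4/13
mR = 1·sL + 1/2·sR = 4076/4797

200/369 8/13 -4/13 4076/4797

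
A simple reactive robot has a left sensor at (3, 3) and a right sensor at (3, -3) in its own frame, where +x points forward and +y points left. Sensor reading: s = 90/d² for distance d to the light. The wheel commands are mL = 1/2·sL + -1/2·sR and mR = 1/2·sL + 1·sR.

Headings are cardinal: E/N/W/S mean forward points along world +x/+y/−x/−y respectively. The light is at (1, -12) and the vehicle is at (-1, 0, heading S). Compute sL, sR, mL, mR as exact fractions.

45/41 45/53 270/2173 6075/4346

left sensor world pos  = (2, -3); dL² = 82
right sensor world pos = (-4, -3); dR² = 106
sL = 90/82 = 45/41
sR = 90/106 = 45/53
mL = 1/2·sL + -1/2·sR = 270/2173
mR = 1/2·sL + 1·sR = 6075/4346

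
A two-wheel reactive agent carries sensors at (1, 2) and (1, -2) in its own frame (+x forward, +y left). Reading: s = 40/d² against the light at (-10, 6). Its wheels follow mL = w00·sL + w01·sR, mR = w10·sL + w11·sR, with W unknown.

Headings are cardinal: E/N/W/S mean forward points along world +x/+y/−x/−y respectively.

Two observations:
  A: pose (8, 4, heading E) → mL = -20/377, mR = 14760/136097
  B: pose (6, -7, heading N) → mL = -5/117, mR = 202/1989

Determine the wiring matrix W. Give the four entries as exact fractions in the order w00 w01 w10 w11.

0 -1/2 1/2 1/2

obs A: pose=(8,4,E) → sL=40/361, sR=40/377, mL=-20/377, mR=14760/136097
obs B: pose=(6,-7,N) → sL=2/17, sR=10/117, mL=-5/117, mR=202/1989
sensor matrix S = [[40/361, 40/377], [2/17, 10/117]]; det S = -62720/20822841
solve [mL_A; mL_B] = S·[w00; w01] and [mR_A; mR_B] = S·[w10; w11]:
  w00 = 0, w01 = -1/2, w10 = 1/2, w11 = 1/2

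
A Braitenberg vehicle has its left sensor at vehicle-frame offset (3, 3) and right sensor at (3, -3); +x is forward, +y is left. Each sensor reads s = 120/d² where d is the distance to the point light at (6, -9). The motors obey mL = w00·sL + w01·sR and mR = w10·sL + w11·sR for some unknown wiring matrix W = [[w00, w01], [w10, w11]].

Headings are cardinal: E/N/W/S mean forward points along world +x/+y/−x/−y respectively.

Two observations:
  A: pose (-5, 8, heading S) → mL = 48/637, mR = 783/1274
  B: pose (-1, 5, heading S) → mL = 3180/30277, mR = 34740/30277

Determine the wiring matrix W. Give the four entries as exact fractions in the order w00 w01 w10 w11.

obs A: pose=(-5,8,S) → sL=6/13, sR=15/49, mL=48/637, mR=783/1274
obs B: pose=(-1,5,S) → sL=120/137, sR=120/221, mL=3180/30277, mR=34740/30277
sensor matrix S = [[6/13, 15/49], [120/137, 120/221]]; det S = -338040/19286449
solve [mL_A; mL_B] = S·[w00; w01] and [mR_A; mR_B] = S·[w10; w11]:
  w00 = -1/2, w01 = 1, w10 = 1, w11 = 1/2

-1/2 1 1 1/2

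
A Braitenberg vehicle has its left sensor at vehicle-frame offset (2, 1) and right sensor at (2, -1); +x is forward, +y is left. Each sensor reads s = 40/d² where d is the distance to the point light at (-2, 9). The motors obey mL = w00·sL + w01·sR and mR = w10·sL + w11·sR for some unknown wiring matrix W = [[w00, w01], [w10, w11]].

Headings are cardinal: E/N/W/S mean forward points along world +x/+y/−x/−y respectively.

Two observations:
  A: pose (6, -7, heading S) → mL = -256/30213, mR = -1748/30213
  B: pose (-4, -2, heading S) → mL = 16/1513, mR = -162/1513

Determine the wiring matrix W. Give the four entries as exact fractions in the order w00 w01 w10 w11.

obs A: pose=(6,-7,S) → sL=8/81, sR=40/373, mL=-256/30213, mR=-1748/30213
obs B: pose=(-4,-2,S) → sL=4/17, sR=20/89, mL=16/1513, mR=-162/1513
sensor matrix S = [[8/81, 40/373], [4/17, 20/89]]; det S = -138880/45712269
solve [mL_A; mL_B] = S·[w00; w01] and [mR_A; mR_B] = S·[w10; w11]:
  w00 = 1, w01 = -1, w10 = 1/2, w11 = -1

1 -1 1/2 -1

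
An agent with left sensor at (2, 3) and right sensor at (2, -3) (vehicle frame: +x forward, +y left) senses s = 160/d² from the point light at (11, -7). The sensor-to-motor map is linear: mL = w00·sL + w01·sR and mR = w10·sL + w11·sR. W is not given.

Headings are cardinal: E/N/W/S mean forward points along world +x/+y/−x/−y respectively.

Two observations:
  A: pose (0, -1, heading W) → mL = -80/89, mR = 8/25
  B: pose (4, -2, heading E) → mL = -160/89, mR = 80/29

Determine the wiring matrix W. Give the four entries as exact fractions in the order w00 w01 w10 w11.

obs A: pose=(0,-1,W) → sL=80/89, sR=16/25, mL=-80/89, mR=8/25
obs B: pose=(4,-2,E) → sL=160/89, sR=160/29, mL=-160/89, mR=80/29
sensor matrix S = [[80/89, 16/25], [160/89, 160/29]]; det S = 49152/12905
solve [mL_A; mL_B] = S·[w00; w01] and [mR_A; mR_B] = S·[w10; w11]:
  w00 = -1, w01 = 0, w10 = 0, w11 = 1/2

-1 0 0 1/2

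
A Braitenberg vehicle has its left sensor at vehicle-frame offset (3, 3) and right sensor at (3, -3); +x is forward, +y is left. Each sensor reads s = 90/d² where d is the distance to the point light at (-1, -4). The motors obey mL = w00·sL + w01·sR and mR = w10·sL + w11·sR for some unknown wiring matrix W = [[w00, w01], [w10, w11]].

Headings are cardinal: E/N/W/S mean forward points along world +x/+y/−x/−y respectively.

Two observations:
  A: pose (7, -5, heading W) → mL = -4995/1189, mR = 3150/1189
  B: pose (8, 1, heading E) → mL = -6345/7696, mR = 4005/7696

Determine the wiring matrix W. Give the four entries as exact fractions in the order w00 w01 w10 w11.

-1/2 -1 1/2 1/2

obs A: pose=(7,-5,W) → sL=90/41, sR=90/29, mL=-4995/1189, mR=3150/1189
obs B: pose=(8,1,E) → sL=45/104, sR=45/74, mL=-6345/7696, mR=4005/7696
sensor matrix S = [[90/41, 90/29], [45/104, 45/74]]; det S = -18225/2287636
solve [mL_A; mL_B] = S·[w00; w01] and [mR_A; mR_B] = S·[w10; w11]:
  w00 = -1/2, w01 = -1, w10 = 1/2, w11 = 1/2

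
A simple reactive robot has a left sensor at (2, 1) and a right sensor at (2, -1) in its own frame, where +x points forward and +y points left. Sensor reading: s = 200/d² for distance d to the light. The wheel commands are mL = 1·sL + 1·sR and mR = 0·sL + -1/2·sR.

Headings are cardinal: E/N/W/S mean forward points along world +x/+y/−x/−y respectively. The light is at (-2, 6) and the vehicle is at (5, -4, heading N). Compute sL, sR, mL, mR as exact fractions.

2 25/16 57/16 -25/32

left sensor world pos  = (4, -2); dL² = 100
right sensor world pos = (6, -2); dR² = 128
sL = 200/100 = 2
sR = 200/128 = 25/16
mL = 1·sL + 1·sR = 57/16
mR = 0·sL + -1/2·sR = -25/32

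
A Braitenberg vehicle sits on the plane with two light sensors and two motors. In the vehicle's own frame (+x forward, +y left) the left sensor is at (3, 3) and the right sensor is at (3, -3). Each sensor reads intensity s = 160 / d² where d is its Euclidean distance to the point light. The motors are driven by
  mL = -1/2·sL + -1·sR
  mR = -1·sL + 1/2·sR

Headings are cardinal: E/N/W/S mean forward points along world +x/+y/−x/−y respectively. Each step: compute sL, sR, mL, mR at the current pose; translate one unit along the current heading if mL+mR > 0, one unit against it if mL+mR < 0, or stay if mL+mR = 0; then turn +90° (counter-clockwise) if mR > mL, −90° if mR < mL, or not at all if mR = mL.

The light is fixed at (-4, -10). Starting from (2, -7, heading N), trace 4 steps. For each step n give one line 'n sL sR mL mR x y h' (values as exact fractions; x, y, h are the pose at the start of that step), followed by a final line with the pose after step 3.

0 32/9 160/117 -368/117 -112/39 2 -7 N
1 16 80/17 -216/17 -232/17 2 -8 W
2 160/41 32/25 -3312/1025 -3344/1025 3 -8 N
3 40/29 20/13 -840/377 -230/377 3 -9 E
final 2 -9 N

n=0: pose=(2,-7,N); sL=32/9, sR=160/117; mL=-368/117, mR=-112/39; mL+mR=-704/117 → advance -1; mR−mL=32/117 → turn +1·90°
n=1: pose=(2,-8,W); sL=16, sR=80/17; mL=-216/17, mR=-232/17; mL+mR=-448/17 → advance -1; mR−mL=-16/17 → turn -1·90°
n=2: pose=(3,-8,N); sL=160/41, sR=32/25; mL=-3312/1025, mR=-3344/1025; mL+mR=-6656/1025 → advance -1; mR−mL=-32/1025 → turn -1·90°
n=3: pose=(3,-9,E); sL=40/29, sR=20/13; mL=-840/377, mR=-230/377; mL+mR=-1070/377 → advance -1; mR−mL=610/377 → turn +1·90°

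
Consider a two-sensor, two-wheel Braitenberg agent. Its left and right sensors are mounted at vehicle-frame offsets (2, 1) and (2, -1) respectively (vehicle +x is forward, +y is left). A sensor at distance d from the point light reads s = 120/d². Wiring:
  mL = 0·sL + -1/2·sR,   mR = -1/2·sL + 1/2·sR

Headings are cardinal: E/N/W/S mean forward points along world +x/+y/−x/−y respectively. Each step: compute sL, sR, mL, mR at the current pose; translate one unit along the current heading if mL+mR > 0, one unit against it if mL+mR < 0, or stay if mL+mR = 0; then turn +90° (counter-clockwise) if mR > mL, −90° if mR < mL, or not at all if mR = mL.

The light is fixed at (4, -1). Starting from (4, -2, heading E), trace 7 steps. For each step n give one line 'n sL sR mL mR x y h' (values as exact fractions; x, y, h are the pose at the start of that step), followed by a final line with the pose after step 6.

n=0: pose=(4,-2,E); sL=30, sR=15; mL=-15/2, mR=-15/2; mL+mR=-15 → advance -1; mR−mL=0 → turn +0·90°
n=1: pose=(3,-2,E); sL=120, sR=24; mL=-12, mR=-48; mL+mR=-60 → advance -1; mR−mL=-36 → turn -1·90°
n=2: pose=(2,-2,S); sL=12, sR=20/3; mL=-10/3, mR=-8/3; mL+mR=-6 → advance -1; mR−mL=2/3 → turn +1·90°
n=3: pose=(2,-1,E); sL=120, sR=120; mL=-60, mR=0; mL+mR=-60 → advance -1; mR−mL=60 → turn +1·90°
n=4: pose=(1,-1,N); sL=6, sR=15; mL=-15/2, mR=9/2; mL+mR=-3 → advance -1; mR−mL=12 → turn +1·90°
n=5: pose=(1,-2,W); sL=120/29, sR=24/5; mL=-12/5, mR=48/145; mL+mR=-60/29 → advance -1; mR−mL=396/145 → turn +1·90°
n=6: pose=(2,-2,S); sL=12, sR=20/3; mL=-10/3, mR=-8/3; mL+mR=-6 → advance -1; mR−mL=2/3 → turn +1·90°

0 30 15 -15/2 -15/2 4 -2 E
1 120 24 -12 -48 3 -2 E
2 12 20/3 -10/3 -8/3 2 -2 S
3 120 120 -60 0 2 -1 E
4 6 15 -15/2 9/2 1 -1 N
5 120/29 24/5 -12/5 48/145 1 -2 W
6 12 20/3 -10/3 -8/3 2 -2 S
final 2 -1 E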